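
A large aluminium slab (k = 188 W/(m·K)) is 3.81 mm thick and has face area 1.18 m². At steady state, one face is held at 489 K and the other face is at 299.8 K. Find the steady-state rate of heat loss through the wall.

Q = kA·ΔT/L = 188 × 1.18 × |489 K − 299.8 K| / 0.00381 = 1.10×10^7 W

Q = 1.10×10^7 W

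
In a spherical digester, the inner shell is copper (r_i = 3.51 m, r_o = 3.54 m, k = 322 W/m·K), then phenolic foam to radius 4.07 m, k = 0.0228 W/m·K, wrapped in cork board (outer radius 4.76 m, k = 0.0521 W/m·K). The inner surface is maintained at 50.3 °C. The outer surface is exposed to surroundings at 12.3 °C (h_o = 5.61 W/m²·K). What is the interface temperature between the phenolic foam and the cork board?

T = 23.7 °C

Treat each layer as a resistance in series:
  R_copper = (1/3.51 − 1/3.54)/(4πk) = 0.002414/(4π·322) = 5.967×10^-7 K/W
  R_phenolic foam = (1/3.54 − 1/4.07)/(4πk) = 0.03679/(4π·0.0228) = 0.1284 K/W
  R_cork board = (1/4.07 − 1/4.76)/(4πk) = 0.03562/(4π·0.0521) = 0.05440 K/W
  R_conv,out = 1/(4πr²h) = 1/(4π·4.76²·5.61) = 6.261×10^-4 K/W
ΣR = 5.967×10^-7 + 0.1284 + 0.05440 + 6.261×10^-4 = 0.1834 K/W
Q = ΔT/ΣR = (50.3 °C − 12.3 °C)/0.1834 = 207.2 W
From the inner boundary to the phenolic foam/cork board interface, ΣR_partial = 0.1284 K/W.
T_interface = T_in − Q·ΣR_partial = 50.3 °C − (207.2)(0.1284) = 23.7 °C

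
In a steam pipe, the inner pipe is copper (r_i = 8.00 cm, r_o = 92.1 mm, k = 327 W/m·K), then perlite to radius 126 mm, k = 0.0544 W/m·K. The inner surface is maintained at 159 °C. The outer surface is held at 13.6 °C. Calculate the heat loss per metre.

Resistance network (inner→outer):
  R'_copper = ln(0.0921/0.0800)/(2πk) = 0.1408/(2π·327) = 6.855×10^-5 m·K/W
  R'_perlite = ln(0.126/0.0921)/(2πk) = 0.3134/(2π·0.0544) = 0.9169 m·K/W
ΣR = 6.855×10^-5 + 0.9169 = 0.9170 m·K/W
Q' = ΔT/ΣR = (159 °C − 13.6 °C)/0.9170 = 159 W/m

Q' = 159 W/m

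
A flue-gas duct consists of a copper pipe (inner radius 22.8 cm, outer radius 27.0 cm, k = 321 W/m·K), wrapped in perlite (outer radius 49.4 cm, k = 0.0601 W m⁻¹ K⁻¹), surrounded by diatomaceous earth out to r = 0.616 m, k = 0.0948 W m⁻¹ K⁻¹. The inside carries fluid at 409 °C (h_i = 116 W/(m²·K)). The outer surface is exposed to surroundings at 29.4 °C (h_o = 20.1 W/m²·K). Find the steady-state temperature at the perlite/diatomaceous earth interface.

Series thermal resistances, inner to outer:
  R'_conv,in = 1/(2πr h) = 1/(2π·0.228·116) = 0.006018 m·K/W
  R'_copper = ln(0.270/0.228)/(2πk) = 0.1691/(2π·321) = 8.383×10^-5 m·K/W
  R'_perlite = ln(0.494/0.270)/(2πk) = 0.6041/(2π·0.0601) = 1.600 m·K/W
  R'_diatomaceous earth = ln(0.616/0.494)/(2πk) = 0.2207/(2π·0.0948) = 0.3705 m·K/W
  R'_conv,out = 1/(2πr h) = 1/(2π·0.616·20.1) = 0.01285 m·K/W
ΣR = 0.006018 + 8.383×10^-5 + 1.600 + 0.3705 + 0.01285 = 1.989 m·K/W
Q' = ΔT/ΣR = (409 °C − 29.4 °C)/1.989 = 190.8 W/m
From the inner boundary to the perlite/diatomaceous earth interface, ΣR_partial = 1.606 m·K/W.
T_interface = T_in − Q'·ΣR_partial = 409 °C − (190.8)(1.606) = 103 °C

T = 103 °C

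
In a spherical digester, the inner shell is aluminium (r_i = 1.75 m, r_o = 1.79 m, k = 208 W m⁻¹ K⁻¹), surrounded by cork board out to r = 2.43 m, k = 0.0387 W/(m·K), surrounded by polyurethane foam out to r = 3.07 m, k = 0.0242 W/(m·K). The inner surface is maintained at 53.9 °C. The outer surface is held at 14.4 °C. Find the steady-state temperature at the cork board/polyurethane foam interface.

T = 33.5 °C

Treat each layer as a resistance in series:
  R_aluminium = (1/1.75 − 1/1.79)/(4πk) = 0.01277/(4π·208) = 4.885×10^-6 K/W
  R_cork board = (1/1.79 − 1/2.43)/(4πk) = 0.1471/(4π·0.0387) = 0.3026 K/W
  R_polyurethane foam = (1/2.43 − 1/3.07)/(4πk) = 0.08579/(4π·0.0242) = 0.2821 K/W
ΣR = 4.885×10^-6 + 0.3026 + 0.2821 = 0.5847 K/W
Q = ΔT/ΣR = (53.9 °C − 14.4 °C)/0.5847 = 67.56 W
From the inner boundary to the cork board/polyurethane foam interface, ΣR_partial = 0.3026 K/W.
T_interface = T_in − Q·ΣR_partial = 53.9 °C − (67.56)(0.3026) = 33.5 °C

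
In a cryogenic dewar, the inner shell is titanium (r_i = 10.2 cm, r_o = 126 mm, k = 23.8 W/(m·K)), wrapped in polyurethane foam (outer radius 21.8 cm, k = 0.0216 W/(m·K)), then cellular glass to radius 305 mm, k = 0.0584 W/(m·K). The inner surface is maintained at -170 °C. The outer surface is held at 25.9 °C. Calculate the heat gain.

Treat each layer as a resistance in series:
  R_titanium = (1/0.102 − 1/0.126)/(4πk) = 1.867/(4π·23.8) = 0.006244 K/W
  R_polyurethane foam = (1/0.126 − 1/0.218)/(4πk) = 3.349/(4π·0.0216) = 12.34 K/W
  R_cellular glass = (1/0.218 − 1/0.305)/(4πk) = 1.308/(4π·0.0584) = 1.783 K/W
ΣR = 0.006244 + 12.34 + 1.783 = 14.13 K/W
Q = ΔT/ΣR = (-170 °C − 25.9 °C)/14.13 = -13.9 W
(Negative Q ⇒ heat flows inward; heat gain = 13.9 W.)

Q = 13.9 W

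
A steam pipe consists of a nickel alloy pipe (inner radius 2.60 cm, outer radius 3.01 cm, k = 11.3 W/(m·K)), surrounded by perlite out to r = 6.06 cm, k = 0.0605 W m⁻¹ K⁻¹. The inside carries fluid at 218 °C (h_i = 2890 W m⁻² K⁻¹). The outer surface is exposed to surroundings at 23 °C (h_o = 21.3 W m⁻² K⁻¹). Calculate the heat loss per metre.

Q' = 99.1 W/m

Series thermal resistances, inner to outer:
  R'_conv,in = 1/(2πr h) = 1/(2π·0.0260·2890) = 0.002118 m·K/W
  R'_nickel alloy = ln(0.0301/0.0260)/(2πk) = 0.1464/(2π·11.3) = 0.002062 m·K/W
  R'_perlite = ln(0.0606/0.0301)/(2πk) = 0.6998/(2π·0.0605) = 1.841 m·K/W
  R'_conv,out = 1/(2πr h) = 1/(2π·0.0606·21.3) = 0.1233 m·K/W
ΣR = 0.002118 + 0.002062 + 1.841 + 0.1233 = 1.968 m·K/W
Q' = ΔT/ΣR = (218 °C − 23 °C)/1.968 = 99.1 W/m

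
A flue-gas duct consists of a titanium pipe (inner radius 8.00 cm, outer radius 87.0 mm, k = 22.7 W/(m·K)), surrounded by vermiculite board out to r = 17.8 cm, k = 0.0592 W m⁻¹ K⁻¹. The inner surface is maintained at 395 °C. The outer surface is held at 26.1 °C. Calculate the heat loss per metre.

Resistance network (inner→outer):
  R'_titanium = ln(0.0870/0.0800)/(2πk) = 0.08388/(2π·22.7) = 5.881×10^-4 m·K/W
  R'_vermiculite board = ln(0.178/0.0870)/(2πk) = 0.7159/(2π·0.0592) = 1.925 m·K/W
ΣR = 5.881×10^-4 + 1.925 = 1.926 m·K/W
Q' = ΔT/ΣR = (395 °C − 26.1 °C)/1.926 = 192 W/m

Q' = 192 W/m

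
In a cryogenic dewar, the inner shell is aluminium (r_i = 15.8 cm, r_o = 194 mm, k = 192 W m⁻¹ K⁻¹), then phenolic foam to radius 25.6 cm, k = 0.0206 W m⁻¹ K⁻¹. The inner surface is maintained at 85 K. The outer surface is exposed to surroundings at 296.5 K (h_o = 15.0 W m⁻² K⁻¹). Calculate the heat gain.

Q = 43.1 W

Resistance network (inner→outer):
  R_aluminium = (1/0.158 − 1/0.194)/(4πk) = 1.174/(4π·192) = 4.868×10^-4 K/W
  R_phenolic foam = (1/0.194 − 1/0.256)/(4πk) = 1.248/(4π·0.0206) = 4.823 K/W
  R_conv,out = 1/(4πr²h) = 1/(4π·0.256²·15.0) = 0.08095 K/W
ΣR = 4.868×10^-4 + 4.823 + 0.08095 = 4.904 K/W
Q = ΔT/ΣR = (85 K − 296.5 K)/4.904 = -43.1 W
(Negative Q ⇒ heat flows inward; heat gain = 43.1 W.)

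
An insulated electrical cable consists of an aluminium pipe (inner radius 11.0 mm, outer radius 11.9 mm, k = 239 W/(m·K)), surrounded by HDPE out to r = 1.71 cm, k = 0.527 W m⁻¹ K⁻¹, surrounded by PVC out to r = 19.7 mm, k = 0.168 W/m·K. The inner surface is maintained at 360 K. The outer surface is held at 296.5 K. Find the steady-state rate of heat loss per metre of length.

Q' = 261 W/m

Series thermal resistances, inner to outer:
  R'_aluminium = ln(0.0119/0.0110)/(2πk) = 0.07864/(2π·239) = 5.237×10^-5 m·K/W
  R'_HDPE = ln(0.0171/0.0119)/(2πk) = 0.3625/(2π·0.527) = 0.1095 m·K/W
  R'_PVC = ln(0.0197/0.0171)/(2πk) = 0.1415/(2π·0.168) = 0.1341 m·K/W
ΣR = 5.237×10^-5 + 0.1095 + 0.1341 = 0.2437 m·K/W
Q' = ΔT/ΣR = (360 K − 296.5 K)/0.2437 = 261 W/m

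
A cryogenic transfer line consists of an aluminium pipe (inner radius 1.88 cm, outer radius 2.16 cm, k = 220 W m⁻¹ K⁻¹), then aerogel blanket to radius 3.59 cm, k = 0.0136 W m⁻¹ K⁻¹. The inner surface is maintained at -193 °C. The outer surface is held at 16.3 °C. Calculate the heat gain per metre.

Resistance network (inner→outer):
  R'_aluminium = ln(0.0216/0.0188)/(2πk) = 0.1388/(2π·220) = 1.004×10^-4 m·K/W
  R'_aerogel blanket = ln(0.0359/0.0216)/(2πk) = 0.5080/(2π·0.0136) = 5.945 m·K/W
ΣR = 1.004×10^-4 + 5.945 = 5.945 m·K/W
Q' = ΔT/ΣR = (-193 °C − 16.3 °C)/5.945 = -35.2 W/m
(Negative Q' ⇒ heat flows inward; heat gain = 35.2 W/m.)

Q' = 35.2 W/m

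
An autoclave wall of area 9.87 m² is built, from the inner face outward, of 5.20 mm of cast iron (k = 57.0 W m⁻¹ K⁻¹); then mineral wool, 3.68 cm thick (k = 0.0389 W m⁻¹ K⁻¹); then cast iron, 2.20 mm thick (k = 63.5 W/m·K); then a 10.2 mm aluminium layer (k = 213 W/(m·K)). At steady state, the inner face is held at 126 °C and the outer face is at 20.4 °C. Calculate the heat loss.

Treat each layer as a resistance in series:
  R_cast iron = L/(kA) = 0.00520/(57.0·9.87) = 9.243×10^-6 K/W
  R_mineral wool = L/(kA) = 0.0368/(0.0389·9.87) = 0.09585 K/W
  R_cast iron = L/(kA) = 0.00220/(63.5·9.87) = 3.510×10^-6 K/W
  R_aluminium = L/(kA) = 0.0102/(213·9.87) = 4.852×10^-6 K/W
ΣR = 9.243×10^-6 + 0.09585 + 3.510×10^-6 + 4.852×10^-6 = 0.09587 K/W
Q = ΔT/ΣR = (126 °C − 20.4 °C)/0.09587 = 1100 W

Q = 1100 W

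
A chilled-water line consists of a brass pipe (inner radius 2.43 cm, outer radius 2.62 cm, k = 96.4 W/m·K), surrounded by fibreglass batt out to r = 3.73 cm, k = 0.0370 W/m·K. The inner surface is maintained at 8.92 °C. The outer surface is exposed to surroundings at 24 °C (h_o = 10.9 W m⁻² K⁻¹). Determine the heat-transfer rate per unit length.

Q' = 7.89 W/m

Series thermal resistances, inner to outer:
  R'_brass = ln(0.0262/0.0243)/(2πk) = 0.07528/(2π·96.4) = 1.243×10^-4 m·K/W
  R'_fibreglass batt = ln(0.0373/0.0262)/(2πk) = 0.3532/(2π·0.0370) = 1.519 m·K/W
  R'_conv,out = 1/(2πr h) = 1/(2π·0.0373·10.9) = 0.3915 m·K/W
ΣR = 1.243×10^-4 + 1.519 + 0.3915 = 1.911 m·K/W
Q' = ΔT/ΣR = (8.92 °C − 24 °C)/1.911 = -7.89 W/m
(Negative Q' ⇒ heat flows inward; heat gain = 7.89 W/m.)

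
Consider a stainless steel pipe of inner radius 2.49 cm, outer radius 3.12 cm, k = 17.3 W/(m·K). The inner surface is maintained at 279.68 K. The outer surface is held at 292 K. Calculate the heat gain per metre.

Q' = 2πk·ΔT/ln(r₂/r₁) = 2π × 17.3 × 12.32 / ln(0.0312/0.0249) = 5940 W/m

Q' = 5.94 kW/m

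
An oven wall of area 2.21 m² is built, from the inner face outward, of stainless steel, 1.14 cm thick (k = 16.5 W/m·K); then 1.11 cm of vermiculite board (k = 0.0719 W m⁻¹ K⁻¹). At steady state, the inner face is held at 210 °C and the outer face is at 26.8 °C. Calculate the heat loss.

Q = 2.61 kW

Resistance network (inner→outer):
  R_stainless steel = L/(kA) = 0.0114/(16.5·2.21) = 3.126×10^-4 K/W
  R_vermiculite board = L/(kA) = 0.0111/(0.0719·2.21) = 0.06986 K/W
ΣR = 3.126×10^-4 + 0.06986 = 0.07017 K/W
Q = ΔT/ΣR = (210 °C − 26.8 °C)/0.07017 = 2610 W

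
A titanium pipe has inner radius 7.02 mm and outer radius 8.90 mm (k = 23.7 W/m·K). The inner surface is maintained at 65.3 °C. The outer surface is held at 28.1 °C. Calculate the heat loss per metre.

Q' = 23.3 kW/m

Q' = 2πk·ΔT/ln(r₂/r₁) = 2π × 23.7 × 37.2 / ln(0.00890/0.00702) = 23300 W/m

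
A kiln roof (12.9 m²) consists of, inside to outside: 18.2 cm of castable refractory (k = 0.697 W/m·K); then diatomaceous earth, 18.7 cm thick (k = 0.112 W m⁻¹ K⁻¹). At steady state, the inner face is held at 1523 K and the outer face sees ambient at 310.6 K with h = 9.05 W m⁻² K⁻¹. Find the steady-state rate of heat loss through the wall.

Q = 7.66 kW

Series thermal resistances, inner to outer:
  R_castable refractory = L/(kA) = 0.182/(0.697·12.9) = 0.02024 K/W
  R_diatomaceous earth = L/(kA) = 0.187/(0.112·12.9) = 0.1294 K/W
  R_conv,out = 1/(hA) = 1/(9.05·12.9) = 0.008566 K/W
ΣR = 0.02024 + 0.1294 + 0.008566 = 0.1582 K/W
Q = ΔT/ΣR = (1523 K − 310.6 K)/0.1582 = 7660 W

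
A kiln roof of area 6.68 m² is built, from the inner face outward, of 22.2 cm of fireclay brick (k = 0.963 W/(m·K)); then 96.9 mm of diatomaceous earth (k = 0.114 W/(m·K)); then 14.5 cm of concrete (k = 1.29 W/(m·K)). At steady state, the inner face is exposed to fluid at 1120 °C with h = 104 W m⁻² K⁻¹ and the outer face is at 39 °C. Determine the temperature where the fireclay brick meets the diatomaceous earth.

T = 904 °C

Resistance network (inner→outer):
  R_conv,in = 1/(hA) = 1/(104·6.68) = 0.001439 K/W
  R_fireclay brick = L/(kA) = 0.222/(0.963·6.68) = 0.03451 K/W
  R_diatomaceous earth = L/(kA) = 0.0969/(0.114·6.68) = 0.1272 K/W
  R_concrete = L/(kA) = 0.145/(1.29·6.68) = 0.01683 K/W
ΣR = 0.001439 + 0.03451 + 0.1272 + 0.01683 = 0.1800 K/W
Q = ΔT/ΣR = (1120 °C − 39 °C)/0.1800 = 6006 W
From the inner boundary to the fireclay brick/diatomaceous earth interface, ΣR_partial = 0.03595 K/W.
T_interface = T_in − Q·ΣR_partial = 1120 °C − (6006)(0.03595) = 904 °C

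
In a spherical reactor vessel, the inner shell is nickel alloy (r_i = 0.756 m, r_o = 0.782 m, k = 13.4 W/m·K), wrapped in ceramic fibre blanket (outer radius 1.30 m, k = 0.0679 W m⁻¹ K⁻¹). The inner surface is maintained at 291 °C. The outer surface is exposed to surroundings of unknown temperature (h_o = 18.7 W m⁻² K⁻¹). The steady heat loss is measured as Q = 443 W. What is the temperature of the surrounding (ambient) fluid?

T_out = 25.2 °C

Series resistances:
  R_nickel alloy = (1/0.756 − 1/0.782)/(4πk) = 0.04398/(4π·13.4) = 2.612×10^-4 K/W
  R_ceramic fibre blanket = (1/0.782 − 1/1.30)/(4πk) = 0.5095/(4π·0.0679) = 0.5972 K/W
  R_conv,out = 1/(4πr²h) = 1/(4π·1.30²·18.7) = 0.002518 K/W
ΣR = 0.6000 K/W
ΔT = Q·ΣR = 443 × 0.6000 = 265.8 K
Heat flows outward, so T_out = T_in − ΔT = 291 − 265.8 = 25.2 °C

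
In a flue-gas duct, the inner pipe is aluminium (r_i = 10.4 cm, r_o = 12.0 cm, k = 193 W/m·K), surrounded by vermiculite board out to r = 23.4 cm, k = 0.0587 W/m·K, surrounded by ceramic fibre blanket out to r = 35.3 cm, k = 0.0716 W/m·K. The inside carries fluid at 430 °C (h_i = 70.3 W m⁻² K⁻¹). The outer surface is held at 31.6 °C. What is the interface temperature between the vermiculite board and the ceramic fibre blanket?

Treat each layer as a resistance in series:
  R'_conv,in = 1/(2πr h) = 1/(2π·0.104·70.3) = 0.02177 m·K/W
  R'_aluminium = ln(0.120/0.104)/(2πk) = 0.1431/(2π·193) = 1.180×10^-4 m·K/W
  R'_vermiculite board = ln(0.234/0.120)/(2πk) = 0.6678/(2π·0.0587) = 1.811 m·K/W
  R'_ceramic fibre blanket = ln(0.353/0.234)/(2πk) = 0.4111/(2π·0.0716) = 0.9139 m·K/W
ΣR = 0.02177 + 1.180×10^-4 + 1.811 + 0.9139 = 2.747 m·K/W
Q' = ΔT/ΣR = (430 °C − 31.6 °C)/2.747 = 145.0 W/m
From the inner boundary to the vermiculite board/ceramic fibre blanket interface, ΣR_partial = 1.833 m·K/W.
T_interface = T_in − Q'·ΣR_partial = 430 °C − (145.0)(1.833) = 164 °C

T = 164 °C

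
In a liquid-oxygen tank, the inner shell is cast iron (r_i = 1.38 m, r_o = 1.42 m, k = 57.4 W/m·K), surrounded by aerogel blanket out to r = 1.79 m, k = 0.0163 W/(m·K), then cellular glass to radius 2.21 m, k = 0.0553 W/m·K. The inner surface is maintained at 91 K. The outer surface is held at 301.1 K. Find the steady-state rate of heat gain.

Treat each layer as a resistance in series:
  R_cast iron = (1/1.38 − 1/1.42)/(4πk) = 0.02041/(4π·57.4) = 2.830×10^-5 K/W
  R_aerogel blanket = (1/1.42 − 1/1.79)/(4πk) = 0.1456/(4π·0.0163) = 0.7107 K/W
  R_cellular glass = (1/1.79 − 1/2.21)/(4πk) = 0.1062/(4π·0.0553) = 0.1528 K/W
ΣR = 2.830×10^-5 + 0.7107 + 0.1528 = 0.8635 K/W
Q = ΔT/ΣR = (91 K − 301.1 K)/0.8635 = -243 W
(Negative Q ⇒ heat flows inward; heat gain = 243 W.)

Q = 243 W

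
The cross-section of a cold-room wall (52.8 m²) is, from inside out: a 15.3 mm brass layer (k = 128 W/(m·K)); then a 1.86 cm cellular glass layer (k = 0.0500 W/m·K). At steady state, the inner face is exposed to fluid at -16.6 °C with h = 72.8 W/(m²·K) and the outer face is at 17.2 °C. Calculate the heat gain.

Series thermal resistances, inner to outer:
  R_conv,in = 1/(hA) = 1/(72.8·52.8) = 2.602×10^-4 K/W
  R_brass = L/(kA) = 0.0153/(128·52.8) = 2.264×10^-6 K/W
  R_cellular glass = L/(kA) = 0.0186/(0.0500·52.8) = 0.007045 K/W
ΣR = 2.602×10^-4 + 2.264×10^-6 + 0.007045 = 0.007307 K/W
Q = ΔT/ΣR = (-16.6 °C − 17.2 °C)/0.007307 = -4630 W
(Negative Q ⇒ heat flows inward; heat gain = 4630 W.)

Q = 4.63 kW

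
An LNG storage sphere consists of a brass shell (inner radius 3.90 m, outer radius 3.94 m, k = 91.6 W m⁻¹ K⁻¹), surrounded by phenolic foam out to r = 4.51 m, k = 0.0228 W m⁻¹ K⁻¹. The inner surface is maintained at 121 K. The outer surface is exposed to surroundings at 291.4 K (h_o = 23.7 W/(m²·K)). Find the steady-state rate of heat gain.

Treat each layer as a resistance in series:
  R_brass = (1/3.90 − 1/3.94)/(4πk) = 0.002603/(4π·91.6) = 2.261×10^-6 K/W
  R_phenolic foam = (1/3.94 − 1/4.51)/(4πk) = 0.03208/(4π·0.0228) = 0.1120 K/W
  R_conv,out = 1/(4πr²h) = 1/(4π·4.51²·23.7) = 1.651×10^-4 K/W
ΣR = 2.261×10^-6 + 0.1120 + 1.651×10^-4 = 0.1122 K/W
Q = ΔT/ΣR = (121 K − 291.4 K)/0.1122 = -1520 W
(Negative Q ⇒ heat flows inward; heat gain = 1520 W.)

Q = 1520 W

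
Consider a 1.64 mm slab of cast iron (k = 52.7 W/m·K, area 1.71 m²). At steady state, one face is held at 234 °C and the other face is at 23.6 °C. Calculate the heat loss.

Q = 1.16×10^7 W

Q = kA·ΔT/L = 52.7 × 1.71 × |234 °C − 23.6 °C| / 0.00164 = 1.16×10^7 W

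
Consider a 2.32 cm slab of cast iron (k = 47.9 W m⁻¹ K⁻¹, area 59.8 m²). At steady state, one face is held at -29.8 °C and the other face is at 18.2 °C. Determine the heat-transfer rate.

Q = 5.93×10^6 W

Q = kA·ΔT/L = 47.9 × 59.8 × |-29.8 °C − 18.2 °C| / 0.0232 = 5.93×10^6 W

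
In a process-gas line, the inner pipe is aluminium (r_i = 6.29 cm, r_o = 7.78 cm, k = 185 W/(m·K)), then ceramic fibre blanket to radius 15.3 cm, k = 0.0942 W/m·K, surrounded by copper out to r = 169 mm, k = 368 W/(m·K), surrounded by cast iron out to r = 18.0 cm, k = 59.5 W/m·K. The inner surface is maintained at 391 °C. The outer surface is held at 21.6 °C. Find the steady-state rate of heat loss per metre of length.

Series thermal resistances, inner to outer:
  R'_aluminium = ln(0.0778/0.0629)/(2πk) = 0.2126/(2π·185) = 1.829×10^-4 m·K/W
  R'_ceramic fibre blanket = ln(0.153/0.0778)/(2πk) = 0.6763/(2π·0.0942) = 1.143 m·K/W
  R'_copper = ln(0.169/0.153)/(2πk) = 0.09946/(2π·368) = 4.302×10^-5 m·K/W
  R'_cast iron = ln(0.180/0.169)/(2πk) = 0.06306/(2π·59.5) = 1.687×10^-4 m·K/W
ΣR = 1.829×10^-4 + 1.143 + 4.302×10^-5 + 1.687×10^-4 = 1.143 m·K/W
Q' = ΔT/ΣR = (391 °C − 21.6 °C)/1.143 = 323 W/m

Q' = 323 W/m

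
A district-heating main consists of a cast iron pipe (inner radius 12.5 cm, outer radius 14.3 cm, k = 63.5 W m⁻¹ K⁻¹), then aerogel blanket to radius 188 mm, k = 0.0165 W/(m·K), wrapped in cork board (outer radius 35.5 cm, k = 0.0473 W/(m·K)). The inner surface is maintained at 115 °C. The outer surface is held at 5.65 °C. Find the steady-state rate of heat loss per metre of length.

Treat each layer as a resistance in series:
  R'_cast iron = ln(0.143/0.125)/(2πk) = 0.1345/(2π·63.5) = 3.372×10^-4 m·K/W
  R'_aerogel blanket = ln(0.188/0.143)/(2πk) = 0.2736/(2π·0.0165) = 2.639 m·K/W
  R'_cork board = ln(0.355/0.188)/(2πk) = 0.6357/(2π·0.0473) = 2.139 m·K/W
ΣR = 3.372×10^-4 + 2.639 + 2.139 = 4.778 m·K/W
Q' = ΔT/ΣR = (115 °C − 5.65 °C)/4.778 = 22.9 W/m

Q' = 22.9 W/m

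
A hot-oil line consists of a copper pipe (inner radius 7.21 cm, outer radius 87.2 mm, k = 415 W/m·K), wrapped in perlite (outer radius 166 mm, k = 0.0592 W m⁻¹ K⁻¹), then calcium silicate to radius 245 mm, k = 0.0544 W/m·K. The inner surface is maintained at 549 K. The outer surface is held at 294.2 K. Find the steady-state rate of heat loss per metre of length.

Treat each layer as a resistance in series:
  R'_copper = ln(0.0872/0.0721)/(2πk) = 0.1902/(2π·415) = 7.292×10^-5 m·K/W
  R'_perlite = ln(0.166/0.0872)/(2πk) = 0.6438/(2π·0.0592) = 1.731 m·K/W
  R'_calcium silicate = ln(0.245/0.166)/(2πk) = 0.3893/(2π·0.0544) = 1.139 m·K/W
ΣR = 7.292×10^-5 + 1.731 + 1.139 = 2.870 m·K/W
Q' = ΔT/ΣR = (549 K − 294.2 K)/2.870 = 88.8 W/m

Q' = 88.8 W/m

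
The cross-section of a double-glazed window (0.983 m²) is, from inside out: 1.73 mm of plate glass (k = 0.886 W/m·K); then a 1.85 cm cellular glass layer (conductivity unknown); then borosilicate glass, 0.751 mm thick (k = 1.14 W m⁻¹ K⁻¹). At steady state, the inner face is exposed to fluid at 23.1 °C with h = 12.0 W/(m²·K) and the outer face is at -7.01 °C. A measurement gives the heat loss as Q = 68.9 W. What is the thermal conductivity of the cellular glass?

k = 0.0538 W/m·K

ΣR = ΔT/Q = |23.1 − -7.01|/68.9 = 0.4370 K/W
Known resistances:
  R_conv,in = 1/(hA) = 1/(12.0·0.983) = 0.08477 K/W
  R_plate glass = L/(kA) = 0.00173/(0.886·0.983) = 0.001986 K/W
  R_borosilicate glass = L/(kA) = 7.51×10^-4/(1.14·0.983) = 6.702×10^-4 K/W
R_cellular glass = ΣR − ΣR_known = 0.4370 − 0.08743 = 0.3496 K/W
L/(kA) = 0.3496 ⇒ k = 0.0185/(0.3496·0.983) = 0.0538 W/m·K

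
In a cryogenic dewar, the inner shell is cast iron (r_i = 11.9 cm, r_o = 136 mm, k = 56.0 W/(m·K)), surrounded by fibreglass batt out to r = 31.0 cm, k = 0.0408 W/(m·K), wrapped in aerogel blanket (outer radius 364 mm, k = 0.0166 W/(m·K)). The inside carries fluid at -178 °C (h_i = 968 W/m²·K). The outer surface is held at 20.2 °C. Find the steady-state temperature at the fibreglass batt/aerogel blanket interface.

T = -23.7 °C

Resistance network (inner→outer):
  R_conv,in = 1/(4πr²h) = 1/(4π·0.119²·968) = 0.005805 K/W
  R_cast iron = (1/0.119 − 1/0.136)/(4πk) = 1.050/(4π·56.0) = 0.001493 K/W
  R_fibreglass batt = (1/0.136 − 1/0.310)/(4πk) = 4.127/(4π·0.0408) = 8.050 K/W
  R_aerogel blanket = (1/0.310 − 1/0.364)/(4πk) = 0.4786/(4π·0.0166) = 2.294 K/W
ΣR = 0.005805 + 0.001493 + 8.050 + 2.294 = 10.35 K/W
Q = ΔT/ΣR = (-178 °C − 20.2 °C)/10.35 = -19.15 W
From the inner boundary to the fibreglass batt/aerogel blanket interface, ΣR_partial = 8.057 K/W.
T_interface = T_in − Q·ΣR_partial = -178 °C − (-19.15)(8.057) = -23.7 °C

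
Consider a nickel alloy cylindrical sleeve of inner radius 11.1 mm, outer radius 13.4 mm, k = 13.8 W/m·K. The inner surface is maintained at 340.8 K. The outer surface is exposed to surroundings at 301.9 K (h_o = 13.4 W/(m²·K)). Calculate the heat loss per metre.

Series thermal resistances, inner to outer:
  R'_nickel alloy = ln(0.0134/0.0111)/(2πk) = 0.1883/(2π·13.8) = 0.002172 m·K/W
  R'_conv,out = 1/(2πr h) = 1/(2π·0.0134·13.4) = 0.8864 m·K/W
ΣR = 0.002172 + 0.8864 = 0.8886 m·K/W
Q' = ΔT/ΣR = (340.8 K − 301.9 K)/0.8886 = 43.8 W/m

Q' = 43.8 W/m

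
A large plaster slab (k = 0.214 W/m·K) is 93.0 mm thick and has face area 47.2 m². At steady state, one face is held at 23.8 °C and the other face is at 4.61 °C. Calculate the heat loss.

Q = 2.08 kW

Q = kA·ΔT/L = 0.214 × 47.2 × |23.8 °C − 4.61 °C| / 0.0930 = 2080 W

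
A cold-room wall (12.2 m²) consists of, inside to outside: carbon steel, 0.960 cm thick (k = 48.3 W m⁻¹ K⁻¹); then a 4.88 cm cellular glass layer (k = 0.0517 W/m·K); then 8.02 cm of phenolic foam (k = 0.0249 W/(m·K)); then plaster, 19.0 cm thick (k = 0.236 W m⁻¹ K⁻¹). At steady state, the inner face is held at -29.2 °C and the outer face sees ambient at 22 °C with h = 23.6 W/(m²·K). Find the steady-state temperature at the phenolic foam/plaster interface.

T = 13.3 °C

Treat each layer as a resistance in series:
  R_carbon steel = L/(kA) = 0.00960/(48.3·12.2) = 1.629×10^-5 K/W
  R_cellular glass = L/(kA) = 0.0488/(0.0517·12.2) = 0.07737 K/W
  R_phenolic foam = L/(kA) = 0.0802/(0.0249·12.2) = 0.2640 K/W
  R_plaster = L/(kA) = 0.190/(0.236·12.2) = 0.06599 K/W
  R_conv,out = 1/(hA) = 1/(23.6·12.2) = 0.003473 K/W
ΣR = 1.629×10^-5 + 0.07737 + 0.2640 + 0.06599 + 0.003473 = 0.4108 K/W
Q = ΔT/ΣR = (-29.2 °C − 22 °C)/0.4108 = -124.6 W
From the inner boundary to the phenolic foam/plaster interface, ΣR_partial = 0.3414 K/W.
T_interface = T_in − Q·ΣR_partial = -29.2 °C − (-124.6)(0.3414) = 13.3 °C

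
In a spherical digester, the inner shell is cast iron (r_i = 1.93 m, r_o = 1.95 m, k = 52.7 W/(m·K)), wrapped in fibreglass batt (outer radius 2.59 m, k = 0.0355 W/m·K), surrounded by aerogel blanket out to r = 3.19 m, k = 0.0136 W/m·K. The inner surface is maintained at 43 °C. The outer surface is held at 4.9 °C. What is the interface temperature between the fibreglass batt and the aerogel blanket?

T = 27.7 °C

Treat each layer as a resistance in series:
  R_cast iron = (1/1.93 − 1/1.95)/(4πk) = 0.005314/(4π·52.7) = 8.024×10^-6 K/W
  R_fibreglass batt = (1/1.95 − 1/2.59)/(4πk) = 0.1267/(4π·0.0355) = 0.2841 K/W
  R_aerogel blanket = (1/2.59 − 1/3.19)/(4πk) = 0.07262/(4π·0.0136) = 0.4249 K/W
ΣR = 8.024×10^-6 + 0.2841 + 0.4249 = 0.7090 K/W
Q = ΔT/ΣR = (43 °C − 4.9 °C)/0.7090 = 53.74 W
From the inner boundary to the fibreglass batt/aerogel blanket interface, ΣR_partial = 0.2841 K/W.
T_interface = T_in − Q·ΣR_partial = 43 °C − (53.74)(0.2841) = 27.7 °C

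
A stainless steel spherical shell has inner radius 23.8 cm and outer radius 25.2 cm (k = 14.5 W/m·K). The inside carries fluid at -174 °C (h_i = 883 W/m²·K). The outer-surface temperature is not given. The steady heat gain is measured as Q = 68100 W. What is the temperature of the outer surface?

T_out = 21.6 °C

Series resistances:
  R_conv,in = 1/(4πr²h) = 1/(4π·0.238²·883) = 0.001591 K/W
  R_stainless steel = (1/0.238 − 1/0.252)/(4πk) = 0.2334/(4π·14.5) = 0.001281 K/W
ΣR = 0.002872 K/W
ΔT = Q·ΣR = 68100 × 0.002872 = 195.6 K
Heat flows inward, so T_out = T_in + ΔT = -174 + 195.6 = 21.6 °C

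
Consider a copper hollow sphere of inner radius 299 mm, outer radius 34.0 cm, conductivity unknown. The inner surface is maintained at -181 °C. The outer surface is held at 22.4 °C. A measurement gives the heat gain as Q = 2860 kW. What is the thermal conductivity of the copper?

k = 451 W/m·K

ΣR = ΔT/Q = |-181 − 22.4|/2.86×10^6 = 7.112×10^-5 K/W
(1/r₁−1/r₂)/(4πk) = 7.112×10^-5 ⇒ k = 0.4033/(4π·7.112×10^-5) = 451 W/m·K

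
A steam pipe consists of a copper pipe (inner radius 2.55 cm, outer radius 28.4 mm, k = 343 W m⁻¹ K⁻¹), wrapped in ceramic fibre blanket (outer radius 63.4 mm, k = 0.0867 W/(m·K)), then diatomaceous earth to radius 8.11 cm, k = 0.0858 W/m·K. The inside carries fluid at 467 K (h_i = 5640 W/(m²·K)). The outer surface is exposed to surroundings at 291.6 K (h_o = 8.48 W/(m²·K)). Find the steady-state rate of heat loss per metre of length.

Series thermal resistances, inner to outer:
  R'_conv,in = 1/(2πr h) = 1/(2π·0.0255·5640) = 0.001107 m·K/W
  R'_copper = ln(0.0284/0.0255)/(2πk) = 0.1077/(2π·343) = 4.998×10^-5 m·K/W
  R'_ceramic fibre blanket = ln(0.0634/0.0284)/(2πk) = 0.8031/(2π·0.0867) = 1.474 m·K/W
  R'_diatomaceous earth = ln(0.0811/0.0634)/(2πk) = 0.2462/(2π·0.0858) = 0.4567 m·K/W
  R'_conv,out = 1/(2πr h) = 1/(2π·0.0811·8.48) = 0.2314 m·K/W
ΣR = 0.001107 + 4.998×10^-5 + 1.474 + 0.4567 + 0.2314 = 2.163 m·K/W
Q' = ΔT/ΣR = (467 K − 291.6 K)/2.163 = 81.1 W/m

Q' = 81.1 W/m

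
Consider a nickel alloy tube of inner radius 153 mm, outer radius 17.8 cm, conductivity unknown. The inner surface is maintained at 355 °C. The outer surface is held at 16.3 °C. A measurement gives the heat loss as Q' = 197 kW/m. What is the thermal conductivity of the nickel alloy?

k = 14.0 W/m·K

ΣR = ΔT/Q' = |355 − 16.3|/1.97×10^5 = 0.001719 m·K/W
ln(r₂/r₁)/(2πk) = 0.001719 ⇒ k = 0.1513/(2π·0.001719) = 14.0 W/m·K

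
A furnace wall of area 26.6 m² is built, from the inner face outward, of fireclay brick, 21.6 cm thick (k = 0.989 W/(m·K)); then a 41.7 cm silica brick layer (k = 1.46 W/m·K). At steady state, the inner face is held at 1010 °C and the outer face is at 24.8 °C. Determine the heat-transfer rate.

Q = 52.0 kW

Treat each layer as a resistance in series:
  R_fireclay brick = L/(kA) = 0.216/(0.989·26.6) = 0.008211 K/W
  R_silica brick = L/(kA) = 0.417/(1.46·26.6) = 0.01074 K/W
ΣR = 0.008211 + 0.01074 = 0.01895 K/W
Q = ΔT/ΣR = (1010 °C − 24.8 °C)/0.01895 = 52000 W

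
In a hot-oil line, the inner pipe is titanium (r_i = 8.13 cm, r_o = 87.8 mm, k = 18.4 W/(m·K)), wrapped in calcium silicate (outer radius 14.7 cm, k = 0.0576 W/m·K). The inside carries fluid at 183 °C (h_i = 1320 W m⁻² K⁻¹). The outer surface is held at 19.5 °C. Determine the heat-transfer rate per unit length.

Q' = 115 W/m

Treat each layer as a resistance in series:
  R'_conv,in = 1/(2πr h) = 1/(2π·0.0813·1320) = 0.001483 m·K/W
  R'_titanium = ln(0.0878/0.0813)/(2πk) = 0.07692/(2π·18.4) = 6.653×10^-4 m·K/W
  R'_calcium silicate = ln(0.147/0.0878)/(2πk) = 0.5154/(2π·0.0576) = 1.424 m·K/W
ΣR = 0.001483 + 6.653×10^-4 + 1.424 = 1.426 m·K/W
Q' = ΔT/ΣR = (183 °C − 19.5 °C)/1.426 = 115 W/m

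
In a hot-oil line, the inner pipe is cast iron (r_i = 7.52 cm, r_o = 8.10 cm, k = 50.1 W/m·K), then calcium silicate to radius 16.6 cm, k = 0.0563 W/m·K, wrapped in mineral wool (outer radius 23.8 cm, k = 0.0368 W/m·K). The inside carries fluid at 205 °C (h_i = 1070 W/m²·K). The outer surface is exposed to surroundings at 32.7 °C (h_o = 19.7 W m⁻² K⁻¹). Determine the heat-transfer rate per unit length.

Resistance network (inner→outer):
  R'_conv,in = 1/(2πr h) = 1/(2π·0.0752·1070) = 0.001978 m·K/W
  R'_cast iron = ln(0.0810/0.0752)/(2πk) = 0.07430/(2π·50.1) = 2.360×10^-4 m·K/W
  R'_calcium silicate = ln(0.166/0.0810)/(2πk) = 0.7175/(2π·0.0563) = 2.028 m·K/W
  R'_mineral wool = ln(0.238/0.166)/(2πk) = 0.3603/(2π·0.0368) = 1.558 m·K/W
  R'_conv,out = 1/(2πr h) = 1/(2π·0.238·19.7) = 0.03395 m·K/W
ΣR = 0.001978 + 2.360×10^-4 + 2.028 + 1.558 + 0.03395 = 3.622 m·K/W
Q' = ΔT/ΣR = (205 °C − 32.7 °C)/3.622 = 47.6 W/m

Q' = 47.6 W/m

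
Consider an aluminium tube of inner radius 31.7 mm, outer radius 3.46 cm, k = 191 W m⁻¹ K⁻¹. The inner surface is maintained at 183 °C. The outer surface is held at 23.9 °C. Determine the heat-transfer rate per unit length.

Q' = 2πk·ΔT/ln(r₂/r₁) = 2π × 191 × 159.1 / ln(0.0346/0.0317) = 2.18×10^6 W/m

Q' = 2180 kW/m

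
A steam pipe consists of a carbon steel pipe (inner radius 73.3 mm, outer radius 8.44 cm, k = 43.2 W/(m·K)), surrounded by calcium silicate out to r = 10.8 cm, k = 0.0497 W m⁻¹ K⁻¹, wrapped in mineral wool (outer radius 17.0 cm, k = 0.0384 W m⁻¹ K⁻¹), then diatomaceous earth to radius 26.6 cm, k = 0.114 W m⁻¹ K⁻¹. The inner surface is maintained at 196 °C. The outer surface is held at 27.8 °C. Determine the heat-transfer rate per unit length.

Q' = 51.0 W/m

Treat each layer as a resistance in series:
  R'_carbon steel = ln(0.0844/0.0733)/(2πk) = 0.1410/(2π·43.2) = 5.195×10^-4 m·K/W
  R'_calcium silicate = ln(0.108/0.0844)/(2πk) = 0.2466/(2π·0.0497) = 0.7896 m·K/W
  R'_mineral wool = ln(0.170/0.108)/(2πk) = 0.4537/(2π·0.0384) = 1.880 m·K/W
  R'_diatomaceous earth = ln(0.266/0.170)/(2πk) = 0.4477/(2π·0.114) = 0.6250 m·K/W
ΣR = 5.195×10^-4 + 0.7896 + 1.880 + 0.6250 = 3.295 m·K/W
Q' = ΔT/ΣR = (196 °C − 27.8 °C)/3.295 = 51.0 W/m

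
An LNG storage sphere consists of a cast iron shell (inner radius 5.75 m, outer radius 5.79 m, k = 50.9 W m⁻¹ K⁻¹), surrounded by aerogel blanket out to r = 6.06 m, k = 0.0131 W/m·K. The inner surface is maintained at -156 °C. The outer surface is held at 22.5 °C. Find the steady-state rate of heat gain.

Q = 3.82 kW

Series thermal resistances, inner to outer:
  R_cast iron = (1/5.75 − 1/5.79)/(4πk) = 0.001201/(4π·50.9) = 1.878×10^-6 K/W
  R_aerogel blanket = (1/5.79 − 1/6.06)/(4πk) = 0.007695/(4π·0.0131) = 0.04674 K/W
ΣR = 1.878×10^-6 + 0.04674 = 0.04674 K/W
Q = ΔT/ΣR = (-156 °C − 22.5 °C)/0.04674 = -3820 W
(Negative Q ⇒ heat flows inward; heat gain = 3820 W.)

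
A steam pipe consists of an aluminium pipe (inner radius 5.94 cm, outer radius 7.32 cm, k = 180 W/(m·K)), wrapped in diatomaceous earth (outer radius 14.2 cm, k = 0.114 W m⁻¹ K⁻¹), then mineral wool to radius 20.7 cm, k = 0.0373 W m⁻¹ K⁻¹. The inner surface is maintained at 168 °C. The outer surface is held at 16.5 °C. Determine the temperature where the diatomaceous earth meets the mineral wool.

T = 113 °C

Treat each layer as a resistance in series:
  R'_aluminium = ln(0.0732/0.0594)/(2πk) = 0.2089/(2π·180) = 1.847×10^-4 m·K/W
  R'_diatomaceous earth = ln(0.142/0.0732)/(2πk) = 0.6626/(2π·0.114) = 0.9251 m·K/W
  R'_mineral wool = ln(0.207/0.142)/(2πk) = 0.3769/(2π·0.0373) = 1.608 m·K/W
ΣR = 1.847×10^-4 + 0.9251 + 1.608 = 2.533 m·K/W
Q' = ΔT/ΣR = (168 °C − 16.5 °C)/2.533 = 59.81 W/m
From the inner boundary to the diatomaceous earth/mineral wool interface, ΣR_partial = 0.9253 m·K/W.
T_interface = T_in − Q'·ΣR_partial = 168 °C − (59.81)(0.9253) = 113 °C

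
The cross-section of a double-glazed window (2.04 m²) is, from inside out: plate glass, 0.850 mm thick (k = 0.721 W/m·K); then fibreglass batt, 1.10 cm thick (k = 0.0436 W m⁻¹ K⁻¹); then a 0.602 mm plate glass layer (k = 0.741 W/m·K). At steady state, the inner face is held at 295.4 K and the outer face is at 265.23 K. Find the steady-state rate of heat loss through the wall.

Q = 242 W

Series thermal resistances, inner to outer:
  R_plate glass = L/(kA) = 8.50×10^-4/(0.721·2.04) = 5.779×10^-4 K/W
  R_fibreglass batt = L/(kA) = 0.0110/(0.0436·2.04) = 0.1237 K/W
  R_plate glass = L/(kA) = 6.02×10^-4/(0.741·2.04) = 3.982×10^-4 K/W
ΣR = 5.779×10^-4 + 0.1237 + 3.982×10^-4 = 0.1247 K/W
Q = ΔT/ΣR = (295.4 K − 265.23 K)/0.1247 = 242 W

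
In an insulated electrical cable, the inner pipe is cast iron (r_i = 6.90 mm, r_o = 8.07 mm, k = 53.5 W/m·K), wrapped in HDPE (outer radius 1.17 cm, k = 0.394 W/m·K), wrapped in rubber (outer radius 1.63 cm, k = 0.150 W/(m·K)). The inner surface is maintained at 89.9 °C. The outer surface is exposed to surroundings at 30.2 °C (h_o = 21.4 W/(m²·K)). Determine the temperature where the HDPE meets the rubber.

Treat each layer as a resistance in series:
  R'_cast iron = ln(0.00807/0.00690)/(2πk) = 0.1566/(2π·53.5) = 4.660×10^-4 m·K/W
  R'_HDPE = ln(0.0117/0.00807)/(2πk) = 0.3714/(2π·0.394) = 0.1500 m·K/W
  R'_rubber = ln(0.0163/0.0117)/(2πk) = 0.3316/(2π·0.150) = 0.3518 m·K/W
  R'_conv,out = 1/(2πr h) = 1/(2π·0.0163·21.4) = 0.4563 m·K/W
ΣR = 4.660×10^-4 + 0.1500 + 0.3518 + 0.4563 = 0.9586 m·K/W
Q' = ΔT/ΣR = (89.9 °C − 30.2 °C)/0.9586 = 62.28 W/m
From the inner boundary to the HDPE/rubber interface, ΣR_partial = 0.1505 m·K/W.
T_interface = T_in − Q'·ΣR_partial = 89.9 °C − (62.28)(0.1505) = 80.5 °C

T = 80.5 °C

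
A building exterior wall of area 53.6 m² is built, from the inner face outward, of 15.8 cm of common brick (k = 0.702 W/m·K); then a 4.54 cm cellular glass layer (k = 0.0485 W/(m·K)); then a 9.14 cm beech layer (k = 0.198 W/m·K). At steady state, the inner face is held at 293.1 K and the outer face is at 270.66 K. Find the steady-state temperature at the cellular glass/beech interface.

Series thermal resistances, inner to outer:
  R_common brick = L/(kA) = 0.158/(0.702·53.6) = 0.004199 K/W
  R_cellular glass = L/(kA) = 0.0454/(0.0485·53.6) = 0.01746 K/W
  R_beech = L/(kA) = 0.0914/(0.198·53.6) = 0.008612 K/W
ΣR = 0.004199 + 0.01746 + 0.008612 = 0.03027 K/W
Q = ΔT/ΣR = (293.1 K − 270.66 K)/0.03027 = 741.3 W
From the inner boundary to the cellular glass/beech interface, ΣR_partial = 0.02166 K/W.
T_interface = T_in − Q·ΣR_partial = 293.1 K − (741.3)(0.02166) = 277.04 K

T = 277.04 K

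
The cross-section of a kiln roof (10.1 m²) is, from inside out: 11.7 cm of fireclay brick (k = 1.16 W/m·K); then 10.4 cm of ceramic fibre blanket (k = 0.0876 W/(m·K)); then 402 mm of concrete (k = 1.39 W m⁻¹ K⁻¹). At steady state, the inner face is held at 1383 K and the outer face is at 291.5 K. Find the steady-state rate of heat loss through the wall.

Series thermal resistances, inner to outer:
  R_fireclay brick = L/(kA) = 0.117/(1.16·10.1) = 0.009986 K/W
  R_ceramic fibre blanket = L/(kA) = 0.104/(0.0876·10.1) = 0.1175 K/W
  R_concrete = L/(kA) = 0.402/(1.39·10.1) = 0.02863 K/W
ΣR = 0.009986 + 0.1175 + 0.02863 = 0.1561 K/W
Q = ΔT/ΣR = (1383 K − 291.5 K)/0.1561 = 6990 W

Q = 6.99 kW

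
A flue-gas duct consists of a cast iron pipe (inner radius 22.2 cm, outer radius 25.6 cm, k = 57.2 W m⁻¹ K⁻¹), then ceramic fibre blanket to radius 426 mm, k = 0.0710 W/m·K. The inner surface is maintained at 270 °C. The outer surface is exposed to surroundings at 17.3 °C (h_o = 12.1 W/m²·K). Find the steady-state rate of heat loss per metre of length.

Series thermal resistances, inner to outer:
  R'_cast iron = ln(0.256/0.222)/(2πk) = 0.1425/(2π·57.2) = 3.965×10^-4 m·K/W
  R'_ceramic fibre blanket = ln(0.426/0.256)/(2πk) = 0.5093/(2π·0.0710) = 1.142 m·K/W
  R'_conv,out = 1/(2πr h) = 1/(2π·0.426·12.1) = 0.03088 m·K/W
ΣR = 3.965×10^-4 + 1.142 + 0.03088 = 1.173 m·K/W
Q' = ΔT/ΣR = (270 °C − 17.3 °C)/1.173 = 215 W/m

Q' = 215 W/m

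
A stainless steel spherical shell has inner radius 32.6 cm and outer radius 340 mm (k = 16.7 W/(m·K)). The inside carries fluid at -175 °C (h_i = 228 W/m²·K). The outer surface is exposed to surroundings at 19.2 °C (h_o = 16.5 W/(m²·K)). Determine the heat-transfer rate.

Treat each layer as a resistance in series:
  R_conv,in = 1/(4πr²h) = 1/(4π·0.326²·228) = 0.003284 K/W
  R_stainless steel = (1/0.326 − 1/0.340)/(4πk) = 0.1263/(4π·16.7) = 6.019×10^-4 K/W
  R_conv,out = 1/(4πr²h) = 1/(4π·0.340²·16.5) = 0.04172 K/W
ΣR = 0.003284 + 6.019×10^-4 + 0.04172 = 0.04561 K/W
Q = ΔT/ΣR = (-175 °C − 19.2 °C)/0.04561 = -4260 W
(Negative Q ⇒ heat flows inward; heat gain = 4260 W.)

Q = 4260 W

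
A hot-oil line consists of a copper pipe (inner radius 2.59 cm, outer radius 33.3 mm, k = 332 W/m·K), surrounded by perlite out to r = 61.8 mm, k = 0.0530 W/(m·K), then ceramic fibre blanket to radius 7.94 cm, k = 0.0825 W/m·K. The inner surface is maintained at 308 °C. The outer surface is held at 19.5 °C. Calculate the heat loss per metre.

Series thermal resistances, inner to outer:
  R'_copper = ln(0.0333/0.0259)/(2πk) = 0.2513/(2π·332) = 1.205×10^-4 m·K/W
  R'_perlite = ln(0.0618/0.0333)/(2πk) = 0.6183/(2π·0.0530) = 1.857 m·K/W
  R'_ceramic fibre blanket = ln(0.0794/0.0618)/(2πk) = 0.2506/(2π·0.0825) = 0.4834 m·K/W
ΣR = 1.205×10^-4 + 1.857 + 0.4834 = 2.341 m·K/W
Q' = ΔT/ΣR = (308 °C − 19.5 °C)/2.341 = 123 W/m

Q' = 123 W/m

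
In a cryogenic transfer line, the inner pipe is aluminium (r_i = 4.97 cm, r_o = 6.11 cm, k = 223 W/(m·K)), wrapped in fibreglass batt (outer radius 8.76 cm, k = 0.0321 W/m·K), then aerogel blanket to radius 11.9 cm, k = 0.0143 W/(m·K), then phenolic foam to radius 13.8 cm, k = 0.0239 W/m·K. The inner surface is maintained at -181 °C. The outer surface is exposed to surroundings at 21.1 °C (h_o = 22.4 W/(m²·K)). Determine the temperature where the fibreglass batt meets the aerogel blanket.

T = -123 °C

Treat each layer as a resistance in series:
  R'_aluminium = ln(0.0611/0.0497)/(2πk) = 0.2065/(2π·223) = 1.474×10^-4 m·K/W
  R'_fibreglass batt = ln(0.0876/0.0611)/(2πk) = 0.3603/(2π·0.0321) = 1.786 m·K/W
  R'_aerogel blanket = ln(0.119/0.0876)/(2πk) = 0.3063/(2π·0.0143) = 3.410 m·K/W
  R'_phenolic foam = ln(0.138/0.119)/(2πk) = 0.1481/(2π·0.0239) = 0.9864 m·K/W
  R'_conv,out = 1/(2πr h) = 1/(2π·0.138·22.4) = 0.05149 m·K/W
ΣR = 1.474×10^-4 + 1.786 + 3.410 + 0.9864 + 0.05149 = 6.234 m·K/W
Q' = ΔT/ΣR = (-181 °C − 21.1 °C)/6.234 = -32.42 W/m
From the inner boundary to the fibreglass batt/aerogel blanket interface, ΣR_partial = 1.786 m·K/W.
T_interface = T_in − Q'·ΣR_partial = -181 °C − (-32.42)(1.786) = -123 °C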